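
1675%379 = 159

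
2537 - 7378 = -4841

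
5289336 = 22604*234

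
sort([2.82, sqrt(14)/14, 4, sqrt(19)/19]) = [sqrt(19)/19, sqrt(14)/14, 2.82, 4]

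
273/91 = 3 = 3.00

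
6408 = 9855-3447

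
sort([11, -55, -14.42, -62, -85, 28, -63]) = [-85, -63, -62, -55, -14.42, 11, 28]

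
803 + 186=989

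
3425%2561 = 864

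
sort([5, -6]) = [-6, 5]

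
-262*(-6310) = 1653220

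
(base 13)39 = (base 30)1i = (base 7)66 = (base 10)48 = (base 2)110000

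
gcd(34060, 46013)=1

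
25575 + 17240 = 42815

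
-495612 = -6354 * 78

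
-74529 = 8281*(-9)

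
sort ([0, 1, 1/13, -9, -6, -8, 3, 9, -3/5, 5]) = [-9, -8, -6, -3/5, 0, 1/13, 1, 3, 5, 9]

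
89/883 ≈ 0.101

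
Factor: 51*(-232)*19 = -1*2^3*3^1*17^1*19^1*29^1 = -224808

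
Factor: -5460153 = -1 * 3^1 * 1820051^1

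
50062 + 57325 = 107387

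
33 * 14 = 462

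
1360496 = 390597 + 969899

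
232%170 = 62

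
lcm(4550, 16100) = 209300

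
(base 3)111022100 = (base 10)9702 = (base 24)gk6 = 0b10010111100110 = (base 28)cae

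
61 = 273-212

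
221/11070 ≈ 0.0200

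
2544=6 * 424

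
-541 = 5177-5718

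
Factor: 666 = 2^1 * 3^2 * 37^1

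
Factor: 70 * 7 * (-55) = -1 * 2^1 * 5^2 * 7^2 * 11^1 = -26950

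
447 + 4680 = 5127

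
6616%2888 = 840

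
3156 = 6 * 526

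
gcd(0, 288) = 288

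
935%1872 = 935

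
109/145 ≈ 0.752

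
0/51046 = 0 = 0.00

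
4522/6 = 2261/3 ≈ 753.67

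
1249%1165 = 84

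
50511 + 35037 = 85548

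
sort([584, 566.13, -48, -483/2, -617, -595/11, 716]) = [-617, -483/2, -595/11, -48, 566.13, 584, 716]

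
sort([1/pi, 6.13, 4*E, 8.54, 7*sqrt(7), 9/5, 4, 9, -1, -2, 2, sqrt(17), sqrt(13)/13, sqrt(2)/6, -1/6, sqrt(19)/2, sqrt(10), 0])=[-2, -1, -1/6, 0, sqrt(2)/6, sqrt(13)/13, 1/pi, 9/5, 2, sqrt(19)/2, sqrt(10), 4, sqrt(17), 6.13, 8.54, 9, 4*E, 7*sqrt(7)]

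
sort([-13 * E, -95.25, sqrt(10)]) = [-95.25, -13 * E, sqrt(10)]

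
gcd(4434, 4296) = 6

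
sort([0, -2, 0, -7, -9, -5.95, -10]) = [-10, -9, -7, -5.95, -2, 0, 0]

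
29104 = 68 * 428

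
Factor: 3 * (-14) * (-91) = 2^1 * 3^1 * 7^2 * 13^1 = 3822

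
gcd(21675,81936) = 3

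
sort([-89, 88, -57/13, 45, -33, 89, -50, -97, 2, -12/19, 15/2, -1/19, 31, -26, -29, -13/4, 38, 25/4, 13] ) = [-97, -89, -50, -33, -29, -26, -57/13, -13/4, -12/19, -1/19, 2, 25/4, 15/2, 13, 31, 38, 45, 88, 89] 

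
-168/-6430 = 84/3215 ≈ 0.0261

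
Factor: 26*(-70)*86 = -1*2^3*5^1*7^1*13^1*43^1 = -156520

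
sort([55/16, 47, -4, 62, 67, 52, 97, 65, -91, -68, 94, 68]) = [-91, -68, -4, 55/16, 47, 52, 62, 65, 67, 68, 94, 97]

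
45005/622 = 72+221/622 ≈ 72.36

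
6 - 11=-5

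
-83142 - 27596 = -110738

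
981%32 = 21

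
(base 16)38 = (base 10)56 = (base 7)110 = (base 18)32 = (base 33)1n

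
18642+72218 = 90860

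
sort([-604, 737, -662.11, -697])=[-697, -662.11, -604, 737]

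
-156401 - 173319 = -329720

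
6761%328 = 201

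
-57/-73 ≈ 0.781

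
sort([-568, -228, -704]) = [-704, -568, -228]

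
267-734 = -467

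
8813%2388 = 1649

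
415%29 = 9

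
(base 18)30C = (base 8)1730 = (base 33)TR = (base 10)984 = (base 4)33120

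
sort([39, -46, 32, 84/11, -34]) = [-46, -34, 84/11, 32, 39]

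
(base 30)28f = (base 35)1np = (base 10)2055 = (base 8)4007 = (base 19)5d3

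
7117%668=437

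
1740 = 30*58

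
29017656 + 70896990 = 99914646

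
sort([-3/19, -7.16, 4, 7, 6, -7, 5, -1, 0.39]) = [-7.16, -7, -1, -3/19, 0.39, 4, 5, 6, 7]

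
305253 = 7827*39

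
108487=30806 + 77681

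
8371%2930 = 2511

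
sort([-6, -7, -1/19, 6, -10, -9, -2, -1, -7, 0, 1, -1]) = [-10, -9, -7, -7, -6, -2, -1, -1, -1/19, 0, 1, 6]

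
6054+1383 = 7437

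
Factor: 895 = 5^1 * 179^1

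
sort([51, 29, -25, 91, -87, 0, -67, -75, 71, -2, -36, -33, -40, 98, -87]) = [-87, -87, -75, -67, -40, -36, -33, -25, -2, 0, 29, 51, 71, 91, 98]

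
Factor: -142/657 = -1 * 2^1 * 3^(-2) * 71^1 * 73^(-1)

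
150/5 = 30 = 30.00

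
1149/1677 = 383/559 ≈ 0.685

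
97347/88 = 1106 + 19/88 ≈ 1106.22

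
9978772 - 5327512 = 4651260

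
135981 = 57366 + 78615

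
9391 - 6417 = 2974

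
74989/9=8332 + 1/9 ≈ 8332.11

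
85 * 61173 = 5199705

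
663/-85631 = -51/6587 ≈ -0.00774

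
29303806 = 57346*511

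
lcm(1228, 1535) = 6140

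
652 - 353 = 299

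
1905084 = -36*(-52919)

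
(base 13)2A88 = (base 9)8444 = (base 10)6196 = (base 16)1834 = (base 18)1124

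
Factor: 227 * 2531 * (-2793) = -1 * 3^1 * 7^2 * 19^1 * 227^1 * 2531^1 = -1604681841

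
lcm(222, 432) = 15984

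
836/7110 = 418/3555 ≈ 0.118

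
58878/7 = 8411 + 1/7 ≈ 8411.14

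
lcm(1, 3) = 3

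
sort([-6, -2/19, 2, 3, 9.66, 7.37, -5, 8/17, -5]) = [-6, -5, -5, -2/19, 8/17, 2, 3, 7.37, 9.66]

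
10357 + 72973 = 83330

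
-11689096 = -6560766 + -5128330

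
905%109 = 33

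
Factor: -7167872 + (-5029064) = -1*2^3*19^1*29^1*2767^1 = -12196936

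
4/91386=2/45693 ≈ 0.0000438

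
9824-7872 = 1952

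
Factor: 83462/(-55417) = -1*2^1*29^1*151^(-1)*367^(-1)*1439^1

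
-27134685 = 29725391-56860076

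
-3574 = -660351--656777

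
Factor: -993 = -1 * 3^1 * 331^1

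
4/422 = 2/211 ≈ 0.00948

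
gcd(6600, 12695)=5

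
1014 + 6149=7163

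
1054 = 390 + 664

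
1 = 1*1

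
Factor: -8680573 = -1*11^1*617^1*1279^1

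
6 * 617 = 3702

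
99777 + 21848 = 121625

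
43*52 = 2236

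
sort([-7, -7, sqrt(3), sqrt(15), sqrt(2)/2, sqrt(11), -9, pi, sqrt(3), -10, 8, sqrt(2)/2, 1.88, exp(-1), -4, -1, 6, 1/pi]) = [-10, -9, -7, -7, -4, -1, 1/pi, exp(-1), sqrt(2)/2, sqrt(2)/2, sqrt(3), sqrt(3), 1.88, pi, sqrt(11), sqrt(15), 6, 8]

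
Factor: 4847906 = 2^1*7^1*43^1*8053^1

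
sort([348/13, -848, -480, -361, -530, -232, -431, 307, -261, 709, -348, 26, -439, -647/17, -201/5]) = [-848, -530, -480, -439, -431, -361, -348, -261, -232, -201/5, -647/17, 26, 348/13, 307, 709]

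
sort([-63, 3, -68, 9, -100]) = [-100, -68, -63, 3, 9]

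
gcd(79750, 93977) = 1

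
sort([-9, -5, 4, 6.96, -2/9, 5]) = [-9, -5, -2/9, 4, 5, 6.96]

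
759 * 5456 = 4141104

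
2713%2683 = 30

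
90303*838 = 75673914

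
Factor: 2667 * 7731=3^3 * 7^1 * 127^1 * 859^1=20618577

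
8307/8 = 1038 + 3/8 ≈ 1038.38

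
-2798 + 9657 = 6859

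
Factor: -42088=-1 * 2^3 * 5261^1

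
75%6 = 3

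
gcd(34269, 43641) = 3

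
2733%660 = 93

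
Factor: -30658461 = -1 * 3^1 * 10219487^1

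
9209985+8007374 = 17217359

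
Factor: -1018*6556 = -1*2^3*11^1*149^1*509^1 = -6674008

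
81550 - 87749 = -6199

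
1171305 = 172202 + 999103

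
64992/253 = 256 + 224/253 ≈ 256.89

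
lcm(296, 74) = 296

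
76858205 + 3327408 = 80185613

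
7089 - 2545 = 4544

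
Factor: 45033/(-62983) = -1*3^1*17^1*883^1*62983^(-1)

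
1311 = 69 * 19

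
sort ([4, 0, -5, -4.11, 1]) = [-5, -4.11, 0, 1, 4]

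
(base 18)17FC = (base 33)7N0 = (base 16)20BE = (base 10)8382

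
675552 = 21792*31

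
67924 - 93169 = -25245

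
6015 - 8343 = -2328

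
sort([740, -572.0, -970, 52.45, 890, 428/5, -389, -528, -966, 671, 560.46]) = [-970, -966, -572.0, -528, -389, 52.45, 428/5, 560.46, 671, 740, 890]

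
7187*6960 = 50021520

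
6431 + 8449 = 14880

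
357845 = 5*71569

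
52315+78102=130417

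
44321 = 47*943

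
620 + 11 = 631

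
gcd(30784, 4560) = 16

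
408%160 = 88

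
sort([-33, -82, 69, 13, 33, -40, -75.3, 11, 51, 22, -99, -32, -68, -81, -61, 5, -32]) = [-99, -82, -81, -75.3, -68, -61, -40, -33, -32, -32, 5, 11, 13, 22, 33, 51, 69]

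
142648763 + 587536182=730184945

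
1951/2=975 + 1/2=975.50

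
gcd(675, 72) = 9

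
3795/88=345/8 ≈ 43.13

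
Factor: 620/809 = 2^2 * 5^1 * 31^1 * 809^(-1)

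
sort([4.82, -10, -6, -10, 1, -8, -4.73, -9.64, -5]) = [-10, -10, -9.64, -8, -6, -5, -4.73, 1, 4.82]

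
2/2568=1/1284 ≈ 0.000779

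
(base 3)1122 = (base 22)20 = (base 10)44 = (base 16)2c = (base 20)24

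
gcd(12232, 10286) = 278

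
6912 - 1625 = 5287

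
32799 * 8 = 262392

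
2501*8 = 20008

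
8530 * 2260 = 19277800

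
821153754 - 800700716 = 20453038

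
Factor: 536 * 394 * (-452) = -1 * 2^6 * 67^1 * 113^1 * 197^1 = -95455168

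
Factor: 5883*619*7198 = 2^1*3^1*37^1*53^1*59^1*61^1*619^1 = 26212071246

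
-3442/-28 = 122+13/14≈122.93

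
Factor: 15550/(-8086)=-1*5^2*13^(-1)=-25/13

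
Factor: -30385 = -1*5^1*59^1*103^1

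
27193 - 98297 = -71104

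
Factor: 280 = 2^3*5^1*7^1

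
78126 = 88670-10544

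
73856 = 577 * 128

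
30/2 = 15 = 15.00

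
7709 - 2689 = 5020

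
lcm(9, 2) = 18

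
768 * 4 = 3072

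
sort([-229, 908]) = [-229, 908]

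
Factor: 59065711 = 1787^1 * 33053^1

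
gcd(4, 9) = 1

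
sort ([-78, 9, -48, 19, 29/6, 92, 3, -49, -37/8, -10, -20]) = [-78, -49, -48, -20, -10, -37/8, 3, 29/6, 9, 19, 92]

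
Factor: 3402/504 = 2^(-2)*3^3 = 27/4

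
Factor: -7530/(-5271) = 2^1 * 5^1 * 7^(-1) = 10/7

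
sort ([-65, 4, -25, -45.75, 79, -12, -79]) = [-79, -65, -45.75, -25, -12, 4, 79]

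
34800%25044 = 9756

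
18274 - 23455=-5181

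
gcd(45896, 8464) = 8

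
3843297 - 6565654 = -2722357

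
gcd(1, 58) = 1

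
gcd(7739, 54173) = 7739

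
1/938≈0.00107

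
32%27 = 5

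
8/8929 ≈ 0.000896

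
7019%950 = 369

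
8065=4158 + 3907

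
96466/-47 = -2052-22/47 ≈ -2052.47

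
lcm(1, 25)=25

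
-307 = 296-603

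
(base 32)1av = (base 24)297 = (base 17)4cf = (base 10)1375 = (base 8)2537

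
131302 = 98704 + 32598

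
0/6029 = 0 = 0.00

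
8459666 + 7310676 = 15770342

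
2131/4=532+3/4=532.75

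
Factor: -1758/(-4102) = 3^1 * 7^(-1) = 3/7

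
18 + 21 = 39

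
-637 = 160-797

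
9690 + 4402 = 14092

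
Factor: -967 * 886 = -1 * 2^1 * 443^1 * 967^1 = -856762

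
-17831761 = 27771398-45603159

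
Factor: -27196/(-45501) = 2^2*3^(-1)*13^1*29^(-1) = 52/87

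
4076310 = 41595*98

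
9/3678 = 3/1226 ≈ 0.00245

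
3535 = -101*(-35)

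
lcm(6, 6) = 6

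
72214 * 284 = 20508776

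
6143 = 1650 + 4493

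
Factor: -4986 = -1*2^1*3^2*277^1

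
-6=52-58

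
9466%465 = 166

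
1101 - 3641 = -2540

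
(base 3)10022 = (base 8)131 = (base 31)2r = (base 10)89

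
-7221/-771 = 2407/257 ≈ 9.37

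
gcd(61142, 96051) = 1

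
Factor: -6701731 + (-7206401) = -1*2^2*3^3*7^1*18397^1 = -13908132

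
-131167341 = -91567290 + -39600051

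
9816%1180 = 376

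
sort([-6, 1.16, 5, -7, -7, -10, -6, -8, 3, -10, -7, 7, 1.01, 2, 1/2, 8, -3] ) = [-10, -10, -8, -7, -7, -7, -6, -6, -3, 1/2, 1.01, 1.16, 2, 3, 5, 7, 8] 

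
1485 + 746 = 2231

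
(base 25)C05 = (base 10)7505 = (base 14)2A41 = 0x1D51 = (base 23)E47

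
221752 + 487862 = 709614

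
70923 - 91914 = -20991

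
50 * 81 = 4050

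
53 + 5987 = 6040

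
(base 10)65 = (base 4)1001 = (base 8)101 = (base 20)35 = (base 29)27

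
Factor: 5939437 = 7^2 * 47^1 * 2579^1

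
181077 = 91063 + 90014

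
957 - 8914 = -7957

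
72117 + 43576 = 115693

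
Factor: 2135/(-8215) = -1*7^1*31^(-1)*53^(-1)*61^1 = -427/1643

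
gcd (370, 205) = 5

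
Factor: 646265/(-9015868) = -1 * 2^(-2) * 5^1 * 4457^1 * 77723^(-1) = -22285/310892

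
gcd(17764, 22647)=1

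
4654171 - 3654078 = 1000093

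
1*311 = 311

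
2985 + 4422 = 7407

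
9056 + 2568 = 11624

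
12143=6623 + 5520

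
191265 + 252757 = 444022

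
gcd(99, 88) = 11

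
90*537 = 48330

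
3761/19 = 197 + 18/19≈197.95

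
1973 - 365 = 1608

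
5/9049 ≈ 0.000553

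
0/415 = 0 = 0.00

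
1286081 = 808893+477188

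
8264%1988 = 312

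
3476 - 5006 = -1530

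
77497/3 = 25832+1/3 ≈ 25832.33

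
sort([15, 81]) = [15, 81]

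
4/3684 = 1/921 ≈ 0.00109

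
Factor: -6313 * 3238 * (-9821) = 2^1 * 7^1 * 23^1 * 59^1 * 61^1 * 107^1 * 1619^1 = 200755912574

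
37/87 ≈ 0.425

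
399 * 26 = 10374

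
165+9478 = 9643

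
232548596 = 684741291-452192695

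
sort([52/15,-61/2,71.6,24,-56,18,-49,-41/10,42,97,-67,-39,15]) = [-67,-56,-49,-39,-61/2,-41/10,52/15,15,18,24,42,71.6,97]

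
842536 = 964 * 874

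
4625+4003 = 8628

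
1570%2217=1570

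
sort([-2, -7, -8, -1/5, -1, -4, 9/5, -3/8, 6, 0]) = [-8, -7, -4, -2, -1, -3/8, -1/5, 0, 9/5, 6]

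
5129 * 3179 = 16305091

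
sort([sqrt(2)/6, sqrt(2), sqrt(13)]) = [sqrt(2)/6, sqrt(2), sqrt(13)]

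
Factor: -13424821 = -1 * 37^1 * 179^1 * 2027^1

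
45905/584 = 78 + 353/584 ≈ 78.60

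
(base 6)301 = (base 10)109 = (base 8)155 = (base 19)5e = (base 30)3j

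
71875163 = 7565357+64309806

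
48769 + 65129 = 113898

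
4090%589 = 556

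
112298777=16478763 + 95820014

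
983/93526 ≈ 0.0105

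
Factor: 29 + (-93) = -1 * 2^6 = -64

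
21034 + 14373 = 35407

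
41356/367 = 112 + 252/367 ≈ 112.69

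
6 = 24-18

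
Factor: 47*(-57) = -1*3^1*19^1*47^1 = -2679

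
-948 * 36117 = -34238916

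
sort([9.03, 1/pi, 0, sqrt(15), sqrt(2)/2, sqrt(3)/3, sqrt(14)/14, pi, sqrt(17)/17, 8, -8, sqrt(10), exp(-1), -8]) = [-8, -8, 0, sqrt(17)/17, sqrt(14)/14, 1/pi, exp(-1), sqrt(3)/3, sqrt(2)/2, pi, sqrt(10), sqrt(15), 8, 9.03]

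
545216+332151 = 877367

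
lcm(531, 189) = 11151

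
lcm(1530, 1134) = 96390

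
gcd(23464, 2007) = 1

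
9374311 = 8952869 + 421442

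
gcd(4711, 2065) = 7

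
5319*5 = 26595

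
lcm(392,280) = 1960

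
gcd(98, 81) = 1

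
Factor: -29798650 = -1 * 2^1 * 5^2 * 7^1 * 19^1 * 4481^1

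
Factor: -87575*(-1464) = 2^3*3^1*5^2*31^1*61^1*113^1 = 128209800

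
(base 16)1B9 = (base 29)F6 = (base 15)1E6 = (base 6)2013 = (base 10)441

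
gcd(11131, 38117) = 1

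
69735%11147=2853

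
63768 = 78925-15157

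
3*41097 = 123291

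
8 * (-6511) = -52088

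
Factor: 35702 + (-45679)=-1*11^1*907^1=-9977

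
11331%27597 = 11331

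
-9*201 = -1809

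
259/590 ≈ 0.439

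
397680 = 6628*60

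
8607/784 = 10 + 767/784 ≈ 10.98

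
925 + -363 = 562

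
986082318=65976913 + 920105405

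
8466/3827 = 2 + 812/3827 ≈ 2.21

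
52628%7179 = 2375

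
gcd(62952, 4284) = 12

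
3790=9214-5424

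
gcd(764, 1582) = 2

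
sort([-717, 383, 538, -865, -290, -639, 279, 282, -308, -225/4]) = [-865, -717, -639, -308, -290, -225/4, 279, 282, 383, 538]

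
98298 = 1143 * 86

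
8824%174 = 124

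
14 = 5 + 9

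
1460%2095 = 1460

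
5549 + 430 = 5979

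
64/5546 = 32/2773 ≈ 0.0115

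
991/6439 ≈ 0.154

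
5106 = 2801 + 2305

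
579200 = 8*72400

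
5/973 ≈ 0.00514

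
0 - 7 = -7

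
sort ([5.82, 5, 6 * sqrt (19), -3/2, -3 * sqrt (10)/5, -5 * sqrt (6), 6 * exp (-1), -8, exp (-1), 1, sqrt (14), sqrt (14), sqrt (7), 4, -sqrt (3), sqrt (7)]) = [-5 * sqrt (6), -8, -3 * sqrt (10)/5, -sqrt (3), -3/2, exp (-1), 1, 6 * exp (-1), sqrt (7), sqrt (7), sqrt (14), sqrt (14), 4, 5, 5.82, 6 * sqrt (19)]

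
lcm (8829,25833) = 697491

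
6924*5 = 34620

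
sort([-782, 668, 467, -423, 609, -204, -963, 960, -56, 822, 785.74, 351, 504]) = [-963, -782, -423, -204, -56, 351, 467, 504, 609, 668, 785.74, 822, 960]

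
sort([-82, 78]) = [-82, 78]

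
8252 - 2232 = 6020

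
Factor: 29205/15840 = 2^(-5)*59^1 = 59/32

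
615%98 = 27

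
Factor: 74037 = 3^1 * 23^1 * 29^1 * 37^1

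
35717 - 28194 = 7523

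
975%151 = 69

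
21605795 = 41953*515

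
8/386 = 4/193 ≈ 0.0207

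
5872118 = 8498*691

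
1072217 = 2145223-1073006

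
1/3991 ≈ 0.000251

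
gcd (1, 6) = 1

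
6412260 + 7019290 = 13431550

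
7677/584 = 13+85/584 ≈ 13.15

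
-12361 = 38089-50450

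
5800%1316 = 536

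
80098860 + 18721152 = 98820012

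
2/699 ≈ 0.00286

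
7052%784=780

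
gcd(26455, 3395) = 5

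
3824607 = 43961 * 87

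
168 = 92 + 76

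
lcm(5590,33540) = 33540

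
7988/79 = 101+9/79 ≈ 101.11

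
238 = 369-131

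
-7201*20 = -144020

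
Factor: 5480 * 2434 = 2^4 * 5^1 * 137^1 * 1217^1 = 13338320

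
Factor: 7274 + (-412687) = -1*405413^1 = -405413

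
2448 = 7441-4993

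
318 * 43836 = 13939848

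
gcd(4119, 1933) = 1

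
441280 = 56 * 7880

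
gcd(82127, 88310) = 1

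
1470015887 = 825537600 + 644478287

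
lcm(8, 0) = 0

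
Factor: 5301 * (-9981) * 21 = -1 * 3^5 * 7^1 * 19^1 * 31^1 * 1109^1 = -1111094901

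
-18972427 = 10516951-29489378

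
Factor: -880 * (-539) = 2^4 * 5^1 * 7^2 * 11^2 = 474320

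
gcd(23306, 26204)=2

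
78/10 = 7 + 4/5 = 7.80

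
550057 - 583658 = -33601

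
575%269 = 37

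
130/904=65/452 ≈ 0.144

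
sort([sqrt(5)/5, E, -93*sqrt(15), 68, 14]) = [-93*sqrt(15), sqrt(5)/5, E, 14, 68]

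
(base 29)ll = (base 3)212100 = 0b1001110110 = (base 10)630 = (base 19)1e3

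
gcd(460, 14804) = 4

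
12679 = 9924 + 2755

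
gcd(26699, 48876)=1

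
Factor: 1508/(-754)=-1 * 2^1=-2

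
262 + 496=758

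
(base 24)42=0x62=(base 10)98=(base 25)3n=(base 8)142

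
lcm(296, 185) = 1480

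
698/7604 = 349/3802 ≈ 0.0918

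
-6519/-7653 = 2173/2551 ≈ 0.852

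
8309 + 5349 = 13658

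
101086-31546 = 69540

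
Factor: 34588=2^2*8647^1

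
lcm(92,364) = 8372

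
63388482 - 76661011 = -13272529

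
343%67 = 8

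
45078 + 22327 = 67405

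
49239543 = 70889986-21650443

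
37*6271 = 232027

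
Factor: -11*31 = -1*11^1*31^1 = -341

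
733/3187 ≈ 0.230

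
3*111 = 333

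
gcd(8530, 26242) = 2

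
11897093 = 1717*6929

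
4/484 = 1/121 ≈ 0.00826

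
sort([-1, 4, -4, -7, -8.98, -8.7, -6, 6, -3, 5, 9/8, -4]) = [-8.98, -8.7, -7, -6, -4, -4, -3, -1, 9/8, 4, 5, 6]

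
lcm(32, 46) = 736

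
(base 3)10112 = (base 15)65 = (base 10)95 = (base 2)1011111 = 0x5f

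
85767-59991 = 25776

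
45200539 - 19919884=25280655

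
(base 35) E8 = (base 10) 498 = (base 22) 10E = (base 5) 3443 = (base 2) 111110010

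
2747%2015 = 732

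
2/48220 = 1/24110 ≈ 0.0000415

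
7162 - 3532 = 3630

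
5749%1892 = 73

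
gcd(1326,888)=6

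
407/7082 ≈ 0.0575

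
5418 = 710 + 4708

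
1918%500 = 418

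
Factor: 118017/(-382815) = -1*3^2*5^(-1)*31^1*181^(-1) = -279/905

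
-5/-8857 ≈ 0.000565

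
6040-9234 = -3194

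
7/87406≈0.0000801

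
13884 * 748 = 10385232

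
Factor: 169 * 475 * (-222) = -1 * 2^1 * 3^1 * 5^2 * 13^2 * 19^1 * 37^1 = -17821050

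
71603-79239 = -7636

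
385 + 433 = 818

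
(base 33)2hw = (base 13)1352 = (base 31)2rc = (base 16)ad3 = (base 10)2771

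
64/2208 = 2/69 ≈ 0.0290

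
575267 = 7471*77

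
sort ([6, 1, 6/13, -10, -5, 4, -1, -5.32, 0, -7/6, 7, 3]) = [-10, -5.32, -5, -7/6, -1, 0, 6/13, 1, 3, 4, 6, 7]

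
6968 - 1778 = 5190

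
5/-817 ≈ -0.00612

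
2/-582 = -1/291 ≈ -0.00344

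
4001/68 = 58 + 57/68≈58.84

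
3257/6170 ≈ 0.528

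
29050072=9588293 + 19461779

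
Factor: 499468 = 2^2*23^1*61^1*89^1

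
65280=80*816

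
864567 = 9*96063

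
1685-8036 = -6351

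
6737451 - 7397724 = -660273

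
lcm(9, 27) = 27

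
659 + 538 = 1197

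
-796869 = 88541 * (-9)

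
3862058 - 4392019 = -529961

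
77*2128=163856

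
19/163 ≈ 0.117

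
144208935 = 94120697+50088238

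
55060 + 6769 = 61829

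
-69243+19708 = -49535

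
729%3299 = 729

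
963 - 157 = 806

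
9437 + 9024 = 18461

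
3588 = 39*92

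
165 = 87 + 78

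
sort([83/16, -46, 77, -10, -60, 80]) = [-60, -46, -10, 83/16, 77, 80]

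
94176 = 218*432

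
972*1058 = 1028376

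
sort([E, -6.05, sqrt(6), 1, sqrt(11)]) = [-6.05, 1, sqrt(6), E, sqrt(11)]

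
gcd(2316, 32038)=386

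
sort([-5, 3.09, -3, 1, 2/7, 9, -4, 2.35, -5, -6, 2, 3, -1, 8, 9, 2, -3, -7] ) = [-7, -6, -5, -5, -4, -3, -3, -1, 2/7, 1, 2, 2, 2.35, 3, 3.09, 8, 9, 9] 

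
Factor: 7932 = 2^2*3^1*661^1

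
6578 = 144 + 6434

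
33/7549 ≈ 0.00437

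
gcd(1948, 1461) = 487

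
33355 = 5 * 6671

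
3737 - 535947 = -532210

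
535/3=178 + 1/3 ≈ 178.33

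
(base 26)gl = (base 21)kh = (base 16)1b5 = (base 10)437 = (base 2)110110101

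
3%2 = 1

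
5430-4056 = 1374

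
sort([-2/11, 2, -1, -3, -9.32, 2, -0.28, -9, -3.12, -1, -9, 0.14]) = [-9.32, -9, -9, -3.12, -3, -1, -1, -0.28, -2/11, 0.14, 2, 2]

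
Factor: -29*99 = -1*3^2*11^1*29^1 = -2871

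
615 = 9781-9166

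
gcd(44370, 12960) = 90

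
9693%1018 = 531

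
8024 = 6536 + 1488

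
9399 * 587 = 5517213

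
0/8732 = 0 = 0.00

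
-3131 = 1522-4653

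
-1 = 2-3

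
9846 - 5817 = 4029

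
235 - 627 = -392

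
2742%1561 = 1181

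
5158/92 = 2579/46 ≈ 56.07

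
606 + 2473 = 3079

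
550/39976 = 275/19988 ≈ 0.0138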